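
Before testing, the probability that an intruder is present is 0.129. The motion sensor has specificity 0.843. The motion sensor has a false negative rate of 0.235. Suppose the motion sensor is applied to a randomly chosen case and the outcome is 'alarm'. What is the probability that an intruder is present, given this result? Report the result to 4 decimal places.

P(H | E) ≈ 0.4192

Write H for 'an intruder is present'. Prior odds H:¬H = 0.129/0.871 = 0.14811. For the 'alarm' outcome, the likelihood ratio is 0.765/0.157 = 4.8726.
Posterior odds = 0.14811 × 4.8726 = 0.72166, so P(H|E) = 0.72166/(1+0.72166) = 0.4192.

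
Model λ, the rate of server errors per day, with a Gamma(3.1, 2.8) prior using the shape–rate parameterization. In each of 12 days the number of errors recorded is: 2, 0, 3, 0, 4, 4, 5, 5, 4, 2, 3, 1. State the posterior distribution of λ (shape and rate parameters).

Total count ∑xᵢ = 33 over n = 12 days.
Gamma is conjugate to the Poisson likelihood: posterior is Gamma(shape = 3.1+33 = 36.1, rate = 2.8+12 = 14.8).

Posterior: Gamma(shape=36.1, rate=14.8)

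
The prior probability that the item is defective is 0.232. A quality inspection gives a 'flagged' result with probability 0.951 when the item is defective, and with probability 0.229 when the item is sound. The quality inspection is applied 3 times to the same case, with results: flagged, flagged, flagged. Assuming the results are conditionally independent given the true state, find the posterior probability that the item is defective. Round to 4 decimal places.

With H the event that the item is defective, the joint likelihood of the observed sequence is P(data|H) = 0.951·0.951·0.951 = 0.86009 and P(data|¬H) = 0.229·0.229·0.229 = 0.012009.
Bayes: P(H|data) = 0.232·0.86009 / (0.232·0.86009 + 0.768·0.012009) = 0.19954/0.20876 = 0.9558.

Posterior P(H) ≈ 0.9558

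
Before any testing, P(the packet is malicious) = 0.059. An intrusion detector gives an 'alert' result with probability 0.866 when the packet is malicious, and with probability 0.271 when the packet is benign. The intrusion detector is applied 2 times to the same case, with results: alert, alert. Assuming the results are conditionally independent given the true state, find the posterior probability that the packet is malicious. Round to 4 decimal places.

With H the event that the packet is malicious, the joint likelihood of the observed sequence is P(data|H) = 0.866·0.866 = 0.74996 and P(data|¬H) = 0.271·0.271 = 0.073441.
Bayes: P(H|data) = 0.059·0.74996 / (0.059·0.74996 + 0.941·0.073441) = 0.044247/0.11336 = 0.3903.

Posterior P(H) ≈ 0.3903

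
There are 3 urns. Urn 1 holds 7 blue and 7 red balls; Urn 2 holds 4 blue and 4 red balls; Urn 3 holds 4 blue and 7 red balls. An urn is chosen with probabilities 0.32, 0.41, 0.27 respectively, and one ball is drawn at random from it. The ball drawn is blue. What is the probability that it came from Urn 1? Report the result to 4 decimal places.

P(blue|Urn 1) = 0.5; P(blue|Urn 2) = 0.5; P(blue|Urn 3) = 0.3636.
Prior × likelihood for each source: 0.32·0.5=0.1600, 0.41·0.5=0.2050, 0.27·0.3636=0.09818. Summing gives P(blue) = 0.46318.
P(Urn 1 | blue) = 0.1600 / 0.46318 = 0.3454.

Posterior probability ≈ 0.3454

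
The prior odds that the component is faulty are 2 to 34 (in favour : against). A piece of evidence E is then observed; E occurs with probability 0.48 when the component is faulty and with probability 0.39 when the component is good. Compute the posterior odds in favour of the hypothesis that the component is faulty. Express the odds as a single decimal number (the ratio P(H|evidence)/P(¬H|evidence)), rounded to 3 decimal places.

Posterior odds ≈ 0.072

Prior odds = 2/34 = 0.058824.
Likelihood ratio for E = 0.48/0.39 = 1.2308.
Posterior odds = prior odds × LR = 0.072398.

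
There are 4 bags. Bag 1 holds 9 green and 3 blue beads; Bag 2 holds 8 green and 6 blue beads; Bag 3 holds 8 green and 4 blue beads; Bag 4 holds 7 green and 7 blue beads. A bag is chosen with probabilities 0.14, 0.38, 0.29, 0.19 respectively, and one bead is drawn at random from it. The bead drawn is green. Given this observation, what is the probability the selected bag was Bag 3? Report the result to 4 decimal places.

Tabulate prior·likelihood by source: [1] prior 0.14, lik 0.75, product 0.1050; [2] prior 0.38, lik 0.5714, product 0.2171; [3] prior 0.29, lik 0.6667, product 0.1933; [4] prior 0.19, lik 0.5, product 0.09500.
Normalizing constant = 0.61048; the posterior for Bag 3 is its product over the sum, 0.1933/0.61048 = 0.3167.

Posterior probability ≈ 0.3167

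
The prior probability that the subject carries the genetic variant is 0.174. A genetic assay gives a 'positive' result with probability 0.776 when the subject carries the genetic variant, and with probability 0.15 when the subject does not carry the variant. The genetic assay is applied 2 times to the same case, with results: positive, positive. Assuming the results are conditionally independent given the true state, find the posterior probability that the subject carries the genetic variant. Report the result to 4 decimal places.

Let H be the event that the subject carries the genetic variant; start with P(H) = 0.174. P('positive'|H) = 0.776, P('positive'|¬H) = 0.15.
Update on result 1 ('positive'): P(H) ← 0.776·0.1740 / (0.776·0.1740 + 0.15·0.8260) = 0.13502/0.25892 = 0.5215.
Update on result 2 ('positive'): P(H) ← 0.776·0.5215 / (0.776·0.5215 + 0.15·0.4785) = 0.40467/0.47645 = 0.8493.

Posterior P(H) ≈ 0.8493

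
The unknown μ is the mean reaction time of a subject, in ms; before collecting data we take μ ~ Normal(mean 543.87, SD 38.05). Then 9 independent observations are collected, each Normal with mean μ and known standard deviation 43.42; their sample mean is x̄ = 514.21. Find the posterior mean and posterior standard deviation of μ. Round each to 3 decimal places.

Prior precision 1/τ₀² = 1/38.05² = 0.00069070; data precision n/σ² = 9/43.42² = 0.00477379.
Posterior precision = 0.00069070 + 0.00477379 = 0.00546449, giving posterior SD = 1/√0.00546449 = 13.528.
Posterior mean = (0.00069070·543.87 + 0.00477379·514.21) / 0.00546449 = 517.959.

Posterior mean ≈ 517.959; posterior SD ≈ 13.528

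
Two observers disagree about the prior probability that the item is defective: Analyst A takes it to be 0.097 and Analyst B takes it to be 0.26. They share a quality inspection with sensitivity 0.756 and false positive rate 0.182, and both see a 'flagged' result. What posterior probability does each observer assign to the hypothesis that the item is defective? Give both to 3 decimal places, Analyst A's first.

Analyst A: 0.309; Analyst B: 0.593

The likelihood ratio for a 'flagged' result is 0.756/0.182 = 4.1538.
Analyst A: prior odds 0.097/0.903 = 0.10742; posterior odds 0.44620; posterior probability 0.309.
Analyst B: prior odds 0.26/0.74 = 0.35135; posterior odds 1.4595; posterior probability 0.593.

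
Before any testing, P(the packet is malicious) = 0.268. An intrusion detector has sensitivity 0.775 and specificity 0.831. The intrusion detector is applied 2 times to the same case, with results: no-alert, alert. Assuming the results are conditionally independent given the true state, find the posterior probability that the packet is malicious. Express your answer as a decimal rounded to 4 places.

Posterior P(H) ≈ 0.3125

Let H be the event that the packet is malicious; start with P(H) = 0.268. P('alert'|H) = 0.775, P('alert'|¬H) = 0.169.
Update on result 1 ('no-alert'): P(H) ← 0.225·0.2680 / (0.225·0.2680 + 0.831·0.7320) = 0.060300/0.66859 = 0.0902.
Update on result 2 ('alert'): P(H) ← 0.775·0.0902 / (0.775·0.0902 + 0.169·0.9098) = 0.069897/0.22365 = 0.3125.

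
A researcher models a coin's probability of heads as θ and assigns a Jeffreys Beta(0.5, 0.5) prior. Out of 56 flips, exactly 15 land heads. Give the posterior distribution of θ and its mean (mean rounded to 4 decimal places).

The binomial likelihood is conjugate to the Beta prior: with 15 successes and 41 failures, the posterior is Beta(0.5+15, 0.5+41) = Beta(15.5, 41.5).
Posterior mean = α/(α+β) = 15.5/57 = 0.2719.

Posterior: Beta(15.5, 41.5); mean ≈ 0.2719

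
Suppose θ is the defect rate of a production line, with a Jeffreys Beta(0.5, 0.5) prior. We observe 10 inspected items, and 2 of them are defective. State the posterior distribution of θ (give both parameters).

The binomial likelihood is conjugate to the Beta prior: with 2 successes and 8 failures, the posterior is Beta(0.5+2, 0.5+8) = Beta(2.5, 8.5).

Posterior: Beta(2.5, 8.5)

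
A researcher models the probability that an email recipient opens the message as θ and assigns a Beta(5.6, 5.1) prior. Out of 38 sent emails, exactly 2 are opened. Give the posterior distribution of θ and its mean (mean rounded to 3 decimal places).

The binomial likelihood is conjugate to the Beta prior: with 2 successes and 36 failures, the posterior is Beta(5.6+2, 5.1+36) = Beta(7.6, 41.1).
E[θ | data] = 7.6/(7.6+41.1) = 0.156.

Posterior: Beta(7.6, 41.1); mean ≈ 0.156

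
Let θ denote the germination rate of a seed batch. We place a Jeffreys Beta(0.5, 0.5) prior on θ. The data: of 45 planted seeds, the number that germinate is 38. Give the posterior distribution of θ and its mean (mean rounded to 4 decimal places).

The binomial likelihood is conjugate to the Beta prior: with 38 successes and 7 failures, the posterior is Beta(0.5+38, 0.5+7) = Beta(38.5, 7.5).
Posterior mean = α/(α+β) = 38.5/46 = 0.8370.

Posterior: Beta(38.5, 7.5); mean ≈ 0.8370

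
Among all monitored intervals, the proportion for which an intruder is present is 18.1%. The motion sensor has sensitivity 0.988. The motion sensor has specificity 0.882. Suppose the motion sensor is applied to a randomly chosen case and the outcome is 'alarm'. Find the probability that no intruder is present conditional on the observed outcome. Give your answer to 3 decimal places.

Let H be the event that an intruder is present. P(H) = 0.181, so P(¬H) = 0.819. With E the 'alarm' result, P(E|H) = 0.988 and P(E|¬H) = 0.118.
P(E) = 0.988·0.181 + 0.118·0.819 = 0.17883 + 0.096642 = 0.27547.
By Bayes' theorem, P(H|E) = 0.17883 / 0.27547 = 0.649. Hence P(¬H|E) = 1 − 0.649 = 0.351.

P(¬H | E) ≈ 0.351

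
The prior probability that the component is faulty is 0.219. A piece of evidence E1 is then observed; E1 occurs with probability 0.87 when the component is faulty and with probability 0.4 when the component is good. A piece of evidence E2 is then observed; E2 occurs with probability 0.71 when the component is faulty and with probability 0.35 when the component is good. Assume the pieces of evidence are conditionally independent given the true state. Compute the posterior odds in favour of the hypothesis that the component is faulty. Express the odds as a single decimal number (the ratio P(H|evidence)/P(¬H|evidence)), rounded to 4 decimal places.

Posterior odds ≈ 1.2372

Prior odds = 0.219/(1−0.219) = 0.28041. In log-odds, ln(0.28041) = -1.2715.
Add log likelihood ratios: ln(2.1750) + ln(2.0286) = 1.4844.
Posterior log-odds = 0.21286, so posterior odds = exp(0.21286) = 1.2372.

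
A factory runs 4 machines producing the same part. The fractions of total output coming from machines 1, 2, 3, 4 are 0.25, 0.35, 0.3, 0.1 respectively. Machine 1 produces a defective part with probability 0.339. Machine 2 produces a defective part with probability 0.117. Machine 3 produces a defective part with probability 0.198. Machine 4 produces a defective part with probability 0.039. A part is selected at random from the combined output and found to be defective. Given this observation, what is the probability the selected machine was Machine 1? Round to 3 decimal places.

Tabulate prior·likelihood by source: [1] prior 0.25, lik 0.339, product 0.08475; [2] prior 0.35, lik 0.117, product 0.04095; [3] prior 0.3, lik 0.198, product 0.05940; [4] prior 0.1, lik 0.039, product 0.003900.
Normalizing constant = 0.18900; the posterior for Machine 1 is its product over the sum, 0.08475/0.18900 = 0.448.

Posterior probability ≈ 0.448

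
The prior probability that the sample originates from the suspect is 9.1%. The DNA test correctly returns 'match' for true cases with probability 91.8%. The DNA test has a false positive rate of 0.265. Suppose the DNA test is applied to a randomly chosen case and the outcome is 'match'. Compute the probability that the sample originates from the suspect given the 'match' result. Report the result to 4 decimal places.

P(H | E) ≈ 0.2575

Write H for 'the sample originates from the suspect'. Prior odds H:¬H = 0.091/0.909 = 0.10011. For the 'match' outcome, the likelihood ratio is 0.918/0.265 = 3.4642.
Posterior odds = 0.10011 × 3.4642 = 0.34680, so P(H|E) = 0.34680/(1+0.34680) = 0.2575.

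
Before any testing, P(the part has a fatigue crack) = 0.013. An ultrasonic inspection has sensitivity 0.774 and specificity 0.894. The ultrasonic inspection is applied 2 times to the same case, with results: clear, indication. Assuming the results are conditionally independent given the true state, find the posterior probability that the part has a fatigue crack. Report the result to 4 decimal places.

Let H be the event that the part has a fatigue crack; start with P(H) = 0.013. P('indication'|H) = 0.774, P('indication'|¬H) = 0.106.
Update on result 1 ('clear'): P(H) ← 0.226·0.0130 / (0.226·0.0130 + 0.894·0.9870) = 0.0029380/0.88532 = 0.0033.
Update on result 2 ('indication'): P(H) ← 0.774·0.0033 / (0.774·0.0033 + 0.106·0.9967) = 0.0025686/0.10822 = 0.0237.

Posterior P(H) ≈ 0.0237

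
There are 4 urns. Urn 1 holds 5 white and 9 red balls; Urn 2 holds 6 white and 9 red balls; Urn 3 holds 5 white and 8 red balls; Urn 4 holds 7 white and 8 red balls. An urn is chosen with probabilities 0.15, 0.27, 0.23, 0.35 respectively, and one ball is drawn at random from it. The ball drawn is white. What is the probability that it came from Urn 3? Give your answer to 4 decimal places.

Posterior probability ≈ 0.2140

P(white|Urn 1) = 0.3571; P(white|Urn 2) = 0.4; P(white|Urn 3) = 0.3846; P(white|Urn 4) = 0.4667.
Prior × likelihood for each source: 0.15·0.3571=0.05357, 0.27·0.4=0.1080, 0.23·0.3846=0.08846, 0.35·0.4667=0.1633. Summing gives P(white) = 0.41337.
P(Urn 3 | white) = 0.08846 / 0.41337 = 0.2140.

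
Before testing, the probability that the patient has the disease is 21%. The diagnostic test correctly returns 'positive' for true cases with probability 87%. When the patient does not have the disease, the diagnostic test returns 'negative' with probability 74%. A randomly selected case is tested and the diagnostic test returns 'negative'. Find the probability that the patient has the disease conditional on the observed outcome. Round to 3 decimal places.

P(H | E) ≈ 0.045

Let H be the event that the patient has the disease. P(H) = 0.21, so P(¬H) = 0.79. With E the 'negative' result, P(E|H) = 0.13 and P(E|¬H) = 0.74.
P(E) = 0.13·0.21 + 0.74·0.79 = 0.027300 + 0.58460 = 0.61190.
By Bayes' theorem, P(H|E) = 0.027300 / 0.61190 = 0.045.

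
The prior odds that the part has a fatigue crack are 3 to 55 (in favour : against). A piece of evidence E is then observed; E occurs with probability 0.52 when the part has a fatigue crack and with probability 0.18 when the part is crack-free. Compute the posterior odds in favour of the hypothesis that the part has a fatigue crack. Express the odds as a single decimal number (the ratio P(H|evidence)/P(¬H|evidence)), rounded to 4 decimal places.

Posterior odds ≈ 0.1576

Prior odds = 3/55 = 0.054545. In log-odds, ln(0.054545) = -2.9087.
Add log likelihood ratio: ln(2.8889) = 1.0609.
Posterior log-odds = -1.8478, so posterior odds = exp(-1.8478) = 0.15758.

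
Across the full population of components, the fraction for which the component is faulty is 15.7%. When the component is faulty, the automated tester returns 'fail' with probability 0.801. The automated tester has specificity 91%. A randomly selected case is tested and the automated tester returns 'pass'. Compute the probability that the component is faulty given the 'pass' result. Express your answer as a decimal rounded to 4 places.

P(H | E) ≈ 0.0391

Write H for 'the component is faulty'. Prior odds H:¬H = 0.157/0.843 = 0.18624. For the 'pass' outcome, the likelihood ratio is 0.199/0.91 = 0.21868.
Posterior odds = 0.18624 × 0.21868 = 0.040727, so P(H|E) = 0.040727/(1+0.040727) = 0.0391.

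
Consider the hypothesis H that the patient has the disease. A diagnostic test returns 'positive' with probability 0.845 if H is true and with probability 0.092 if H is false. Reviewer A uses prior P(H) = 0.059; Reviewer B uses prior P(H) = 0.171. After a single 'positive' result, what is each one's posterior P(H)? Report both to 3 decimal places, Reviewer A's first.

The likelihood ratio for a 'positive' result is 0.845/0.092 = 9.1848.
Reviewer A: prior odds 0.059/0.941 = 0.062699; posterior odds 0.57588; posterior probability 0.365.
Reviewer B: prior odds 0.171/0.829 = 0.20627; posterior odds 1.8946; posterior probability 0.655.

Reviewer A: 0.365; Reviewer B: 0.655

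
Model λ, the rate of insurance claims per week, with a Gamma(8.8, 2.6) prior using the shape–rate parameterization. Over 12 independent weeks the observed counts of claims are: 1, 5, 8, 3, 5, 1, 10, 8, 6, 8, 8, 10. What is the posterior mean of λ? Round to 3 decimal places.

Posterior mean ≈ 5.603

Total count ∑xᵢ = 73 over n = 12 weeks.
Gamma is conjugate to the Poisson likelihood: posterior is Gamma(shape = 8.8+73 = 81.8, rate = 2.6+12 = 14.6).
Posterior mean = shape/rate = 81.8/14.6 = 5.603.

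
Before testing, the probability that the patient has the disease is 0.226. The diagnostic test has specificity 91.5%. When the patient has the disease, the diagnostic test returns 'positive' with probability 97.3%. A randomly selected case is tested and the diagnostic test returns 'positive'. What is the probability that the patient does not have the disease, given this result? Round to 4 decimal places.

Write H for 'the patient has the disease'. Prior odds H:¬H = 0.226/0.774 = 0.29199. For the 'positive' outcome, the likelihood ratio is 0.973/0.085 = 11.447.
Posterior odds = 0.29199 × 11.447 = 3.3424, so P(H|E) = 3.3424/(1+3.3424) = 0.7697. Then P(¬H|E) = 1 − 0.7697 = 0.2303.

P(¬H | E) ≈ 0.2303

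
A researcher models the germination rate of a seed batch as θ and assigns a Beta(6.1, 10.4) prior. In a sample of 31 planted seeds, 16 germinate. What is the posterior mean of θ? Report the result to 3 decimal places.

Posterior mean ≈ 0.465

Observing 16 successes and 15 failures updates Beta(6.1, 10.4) by adding the success and failure counts to the two shape parameters: α = 6.1+16 = 22.1, β = 10.4+15 = 25.4.
E[θ | data] = 22.1/(22.1+25.4) = 0.465.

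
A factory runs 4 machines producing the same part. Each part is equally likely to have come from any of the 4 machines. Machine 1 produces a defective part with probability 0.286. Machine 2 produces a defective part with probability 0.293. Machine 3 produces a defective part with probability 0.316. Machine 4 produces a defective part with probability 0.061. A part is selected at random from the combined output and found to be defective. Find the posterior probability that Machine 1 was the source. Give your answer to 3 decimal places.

P(defective|M1) = 0.286; P(defective|M2) = 0.293; P(defective|M3) = 0.316; P(defective|M4) = 0.061.
Prior × likelihood for each source: 0.25·0.286=0.07150, 0.25·0.293=0.07325, 0.25·0.316=0.07900, 0.25·0.061=0.01525. Summing gives P(defective) = 0.23900.
P(Machine 1 | defective) = 0.07150 / 0.23900 = 0.299.

Posterior probability ≈ 0.299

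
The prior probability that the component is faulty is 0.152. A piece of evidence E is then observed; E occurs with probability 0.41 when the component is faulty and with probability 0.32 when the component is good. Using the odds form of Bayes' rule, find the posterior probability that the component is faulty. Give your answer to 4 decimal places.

Prior odds = 0.152/(1−0.152) = 0.17925. In log-odds, ln(0.17925) = -1.7190.
Add log likelihood ratio: ln(1.2812) = 0.24784.
Posterior log-odds = -1.4712, so posterior odds = exp(-1.4712) = 0.22966. Converting, P(H|E) = 0.22966/1.2297 = 0.1868.

Posterior probability ≈ 0.1868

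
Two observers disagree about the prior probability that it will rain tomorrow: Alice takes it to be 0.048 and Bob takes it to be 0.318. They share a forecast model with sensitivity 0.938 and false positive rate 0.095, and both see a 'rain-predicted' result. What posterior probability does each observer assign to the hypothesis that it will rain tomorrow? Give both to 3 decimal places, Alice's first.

P('+'|H) = 0.938, P('+'|¬H) = 0.095.
Alice: numerator 0.938·0.048 = 0.045024; evidence = 0.045024+0.095·0.952 = 0.13546; posterior = 0.332.
Bob: numerator 0.938·0.318 = 0.29828; evidence = 0.29828+0.095·0.682 = 0.36307; posterior = 0.822.

Alice: 0.332; Bob: 0.822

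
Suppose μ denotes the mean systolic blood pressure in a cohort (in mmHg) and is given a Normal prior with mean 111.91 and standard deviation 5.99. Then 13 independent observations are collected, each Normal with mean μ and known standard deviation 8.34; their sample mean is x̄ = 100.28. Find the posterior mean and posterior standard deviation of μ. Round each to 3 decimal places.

Posterior mean ≈ 101.789; posterior SD ≈ 2.158

Prior precision 1/τ₀² = 1/5.99² = 0.0278706; data precision n/σ² = 13/8.34² = 0.186901.
Posterior precision = 0.0278706 + 0.186901 = 0.214771, giving posterior SD = 1/√0.214771 = 2.158.
Posterior mean = (0.0278706·111.91 + 0.186901·100.28) / 0.214771 = 101.789.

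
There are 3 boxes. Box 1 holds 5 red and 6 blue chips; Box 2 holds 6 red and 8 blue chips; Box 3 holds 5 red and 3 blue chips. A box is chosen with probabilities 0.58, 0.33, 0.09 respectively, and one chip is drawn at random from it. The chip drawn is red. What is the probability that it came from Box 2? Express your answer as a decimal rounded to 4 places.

Posterior probability ≈ 0.3066

Tabulate prior·likelihood by source: [1] prior 0.58, lik 0.4545, product 0.2636; [2] prior 0.33, lik 0.4286, product 0.1414; [3] prior 0.09, lik 0.625, product 0.05625.
Normalizing constant = 0.46131; the posterior for Box 2 is its product over the sum, 0.1414/0.46131 = 0.3066.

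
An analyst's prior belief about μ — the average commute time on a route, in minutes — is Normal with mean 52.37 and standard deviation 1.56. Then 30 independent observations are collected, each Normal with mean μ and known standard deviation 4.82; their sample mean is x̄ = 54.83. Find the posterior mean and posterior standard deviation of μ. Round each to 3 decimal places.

With known σ, the Normal prior is conjugate. Weight on the data is w = (n/σ²)/(n/σ² + 1/τ₀²) = 1.29130/(1.29130+0.410914) = 0.75860.
Posterior mean = w·x̄ + (1−w)·μ₀ = 0.75860·54.83 + 0.24140·52.37 = 54.236. Posterior variance = 1/(1.29130+0.410914) = 0.587470, so SD = 0.766.

Posterior mean ≈ 54.236; posterior SD ≈ 0.766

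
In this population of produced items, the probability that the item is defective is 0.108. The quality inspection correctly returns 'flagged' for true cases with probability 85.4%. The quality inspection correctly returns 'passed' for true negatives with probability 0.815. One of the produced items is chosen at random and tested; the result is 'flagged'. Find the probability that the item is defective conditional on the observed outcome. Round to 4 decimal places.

Write H for 'the item is defective'. Prior odds H:¬H = 0.108/0.892 = 0.12108. For the 'flagged' outcome, the likelihood ratio is 0.854/0.185 = 4.6162.
Posterior odds = 0.12108 × 4.6162 = 0.55891, so P(H|E) = 0.55891/(1+0.55891) = 0.3585.

P(H | E) ≈ 0.3585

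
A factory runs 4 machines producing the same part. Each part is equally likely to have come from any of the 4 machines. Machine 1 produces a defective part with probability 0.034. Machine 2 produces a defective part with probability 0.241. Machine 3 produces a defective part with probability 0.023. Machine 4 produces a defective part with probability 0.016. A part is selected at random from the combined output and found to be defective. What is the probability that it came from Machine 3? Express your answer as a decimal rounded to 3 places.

P(defective|M1) = 0.034; P(defective|M2) = 0.241; P(defective|M3) = 0.023; P(defective|M4) = 0.016.
Prior × likelihood for each source: 0.25·0.034=0.008500, 0.25·0.241=0.06025, 0.25·0.023=0.005750, 0.25·0.016=0.004000. Summing gives P(defective) = 0.078500.
P(Machine 3 | defective) = 0.005750 / 0.078500 = 0.073.

Posterior probability ≈ 0.073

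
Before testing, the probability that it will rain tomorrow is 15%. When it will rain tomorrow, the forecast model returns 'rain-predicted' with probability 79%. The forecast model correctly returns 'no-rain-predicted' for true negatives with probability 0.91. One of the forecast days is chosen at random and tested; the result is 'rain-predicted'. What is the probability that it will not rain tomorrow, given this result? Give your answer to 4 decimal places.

Write H for 'it will rain tomorrow'. Prior odds H:¬H = 0.15/0.85 = 0.17647. For the 'rain-predicted' outcome, the likelihood ratio is 0.79/0.09 = 8.7778.
Posterior odds = 0.17647 × 8.7778 = 1.5490, so P(H|E) = 1.5490/(1+1.5490) = 0.6077. Then P(¬H|E) = 1 − 0.6077 = 0.3923.

P(¬H | E) ≈ 0.3923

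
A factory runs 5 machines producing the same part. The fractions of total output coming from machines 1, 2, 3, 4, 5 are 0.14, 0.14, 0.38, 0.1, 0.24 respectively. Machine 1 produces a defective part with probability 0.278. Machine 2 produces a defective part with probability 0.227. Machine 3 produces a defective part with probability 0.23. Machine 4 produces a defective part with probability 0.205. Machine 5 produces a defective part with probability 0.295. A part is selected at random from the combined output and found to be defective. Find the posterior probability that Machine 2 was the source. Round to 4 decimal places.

Posterior probability ≈ 0.1274

Tabulate prior·likelihood by source: [1] prior 0.14, lik 0.278, product 0.03892; [2] prior 0.14, lik 0.227, product 0.03178; [3] prior 0.38, lik 0.23, product 0.08740; [4] prior 0.1, lik 0.205, product 0.02050; [5] prior 0.24, lik 0.295, product 0.07080.
Normalizing constant = 0.24940; the posterior for Machine 2 is its product over the sum, 0.03178/0.24940 = 0.1274.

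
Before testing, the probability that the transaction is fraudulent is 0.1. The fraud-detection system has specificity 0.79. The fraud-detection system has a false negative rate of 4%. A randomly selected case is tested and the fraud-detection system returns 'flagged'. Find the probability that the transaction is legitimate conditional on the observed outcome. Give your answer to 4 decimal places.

Let H be the event that the transaction is fraudulent. P(H) = 0.1, so P(¬H) = 0.9. With E the 'flagged' result, P(E|H) = 0.96 and P(E|¬H) = 0.21.
P(E) = 0.96·0.1 + 0.21·0.9 = 0.096000 + 0.18900 = 0.28500.
By Bayes' theorem, P(H|E) = 0.096000 / 0.28500 = 0.3368. Hence P(¬H|E) = 1 − 0.3368 = 0.6632.

P(¬H | E) ≈ 0.6632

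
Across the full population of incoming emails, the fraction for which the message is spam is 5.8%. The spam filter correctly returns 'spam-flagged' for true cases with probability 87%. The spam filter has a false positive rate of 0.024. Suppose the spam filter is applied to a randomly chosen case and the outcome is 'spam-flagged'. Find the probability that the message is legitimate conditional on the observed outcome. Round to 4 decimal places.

P(¬H | E) ≈ 0.3094

Let H be the event that the message is spam. P(H) = 0.058, so P(¬H) = 0.942. With E the 'spam-flagged' result, P(E|H) = 0.87 and P(E|¬H) = 0.024.
P(E) = 0.87·0.058 + 0.024·0.942 = 0.050460 + 0.022608 = 0.073068.
By Bayes' theorem, P(H|E) = 0.050460 / 0.073068 = 0.6906. Hence P(¬H|E) = 1 − 0.6906 = 0.3094.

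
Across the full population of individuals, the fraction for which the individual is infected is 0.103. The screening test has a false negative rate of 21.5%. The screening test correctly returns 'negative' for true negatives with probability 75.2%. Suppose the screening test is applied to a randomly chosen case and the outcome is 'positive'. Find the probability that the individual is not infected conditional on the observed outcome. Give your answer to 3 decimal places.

Write H for 'the individual is infected'. Prior odds H:¬H = 0.103/0.897 = 0.11483. For the 'positive' outcome, the likelihood ratio is 0.785/0.248 = 3.1653.
Posterior odds = 0.11483 × 3.1653 = 0.36347, so P(H|E) = 0.36347/(1+0.36347) = 0.267. Then P(¬H|E) = 1 − 0.267 = 0.733.

P(¬H | E) ≈ 0.733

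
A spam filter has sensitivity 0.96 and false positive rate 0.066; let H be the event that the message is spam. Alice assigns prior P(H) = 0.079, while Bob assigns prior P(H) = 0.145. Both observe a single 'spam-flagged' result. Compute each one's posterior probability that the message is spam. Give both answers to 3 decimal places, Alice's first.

Alice: 0.555; Bob: 0.712

The likelihood ratio for a 'spam-flagged' result is 0.96/0.066 = 14.545.
Alice: prior odds 0.079/0.921 = 0.085776; posterior odds 1.2477; posterior probability 0.555.
Bob: prior odds 0.145/0.855 = 0.16959; posterior odds 2.4668; posterior probability 0.712.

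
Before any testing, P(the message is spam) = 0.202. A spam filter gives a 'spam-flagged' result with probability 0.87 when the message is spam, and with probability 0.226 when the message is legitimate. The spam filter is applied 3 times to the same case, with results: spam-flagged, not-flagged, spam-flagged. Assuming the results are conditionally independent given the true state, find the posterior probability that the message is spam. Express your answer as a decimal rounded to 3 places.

With H the event that the message is spam, the joint likelihood of the observed sequence is P(data|H) = 0.87·0.13·0.87 = 0.098397 and P(data|¬H) = 0.226·0.774·0.226 = 0.039533.
Bayes: P(H|data) = 0.202·0.098397 / (0.202·0.098397 + 0.798·0.039533) = 0.019876/0.051423 = 0.3865.

Posterior P(H) ≈ 0.387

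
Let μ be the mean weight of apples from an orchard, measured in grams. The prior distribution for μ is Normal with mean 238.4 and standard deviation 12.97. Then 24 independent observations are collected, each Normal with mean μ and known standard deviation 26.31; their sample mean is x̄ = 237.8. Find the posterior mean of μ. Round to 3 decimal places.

Posterior mean ≈ 237.888

With known σ, the Normal prior is conjugate. Weight on the data is w = (n/σ²)/(n/σ² + 1/τ₀²) = 0.0346713/(0.0346713+0.00594456) = 0.85364.
Posterior mean = w·x̄ + (1−w)·μ₀ = 0.85364·237.8 + 0.14636·238.4 = 237.888.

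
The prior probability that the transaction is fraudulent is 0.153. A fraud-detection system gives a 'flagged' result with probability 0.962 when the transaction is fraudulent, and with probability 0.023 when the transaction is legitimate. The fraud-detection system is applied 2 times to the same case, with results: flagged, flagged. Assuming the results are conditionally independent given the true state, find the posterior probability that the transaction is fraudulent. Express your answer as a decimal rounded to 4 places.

With H the event that the transaction is fraudulent, the joint likelihood of the observed sequence is P(data|H) = 0.962·0.962 = 0.92544 and P(data|¬H) = 0.023·0.023 = 0.00052900.
Bayes: P(H|data) = 0.153·0.92544 / (0.153·0.92544 + 0.847·0.00052900) = 0.14159/0.14204 = 0.9968.

Posterior P(H) ≈ 0.9968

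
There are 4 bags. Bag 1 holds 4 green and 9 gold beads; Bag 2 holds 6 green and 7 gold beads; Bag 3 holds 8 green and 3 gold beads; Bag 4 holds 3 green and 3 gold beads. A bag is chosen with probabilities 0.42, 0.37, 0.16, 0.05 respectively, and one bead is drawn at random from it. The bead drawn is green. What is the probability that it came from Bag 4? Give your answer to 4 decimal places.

Tabulate prior·likelihood by source: [1] prior 0.42, lik 0.3077, product 0.1292; [2] prior 0.37, lik 0.4615, product 0.1708; [3] prior 0.16, lik 0.7273, product 0.1164; [4] prior 0.05, lik 0.5, product 0.02500.
Normalizing constant = 0.44136; the posterior for Bag 4 is its product over the sum, 0.02500/0.44136 = 0.0566.

Posterior probability ≈ 0.0566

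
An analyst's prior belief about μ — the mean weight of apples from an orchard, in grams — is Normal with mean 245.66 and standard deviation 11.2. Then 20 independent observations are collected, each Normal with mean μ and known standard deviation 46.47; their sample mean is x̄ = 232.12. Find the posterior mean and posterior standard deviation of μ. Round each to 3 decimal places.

Posterior mean ≈ 238.383; posterior SD ≈ 7.618

With known σ, the Normal prior is conjugate. Weight on the data is w = (n/σ²)/(n/σ² + 1/τ₀²) = 0.00926157/(0.00926157+0.00797194) = 0.53742.
Posterior mean = w·x̄ + (1−w)·μ₀ = 0.53742·232.12 + 0.46258·245.66 = 238.383. Posterior variance = 1/(0.00926157+0.00797194) = 58.0265, so SD = 7.618.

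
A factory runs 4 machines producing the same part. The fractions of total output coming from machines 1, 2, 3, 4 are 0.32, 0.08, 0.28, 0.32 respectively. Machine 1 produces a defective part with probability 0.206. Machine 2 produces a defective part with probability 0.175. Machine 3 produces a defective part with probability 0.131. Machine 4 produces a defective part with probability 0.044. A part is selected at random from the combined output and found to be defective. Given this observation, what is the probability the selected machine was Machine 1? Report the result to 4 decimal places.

P(defective|M1) = 0.206; P(defective|M2) = 0.175; P(defective|M3) = 0.131; P(defective|M4) = 0.044.
Prior × likelihood for each source: 0.32·0.206=0.06592, 0.08·0.175=0.01400, 0.28·0.131=0.03668, 0.32·0.044=0.01408. Summing gives P(defective) = 0.13068.
P(Machine 1 | defective) = 0.06592 / 0.13068 = 0.5044.

Posterior probability ≈ 0.5044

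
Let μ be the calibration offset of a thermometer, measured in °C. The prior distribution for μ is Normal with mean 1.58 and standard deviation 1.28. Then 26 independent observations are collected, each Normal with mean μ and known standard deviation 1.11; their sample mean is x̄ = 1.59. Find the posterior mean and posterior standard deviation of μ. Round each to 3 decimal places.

With known σ, the Normal prior is conjugate. Weight on the data is w = (n/σ²)/(n/σ² + 1/τ₀²) = 21.1022/(21.1022+0.610352) = 0.97189.
Posterior mean = w·x̄ + (1−w)·μ₀ = 0.97189·1.59 + 0.028111·1.58 = 1.590. Posterior variance = 1/(21.1022+0.610352) = 0.0460563, so SD = 0.215.

Posterior mean ≈ 1.590; posterior SD ≈ 0.215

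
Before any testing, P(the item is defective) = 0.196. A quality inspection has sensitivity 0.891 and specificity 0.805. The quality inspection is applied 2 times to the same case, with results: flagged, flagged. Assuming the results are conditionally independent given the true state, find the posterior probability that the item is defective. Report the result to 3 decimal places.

Posterior P(H) ≈ 0.836

With H the event that the item is defective, the joint likelihood of the observed sequence is P(data|H) = 0.891·0.891 = 0.79388 and P(data|¬H) = 0.195·0.195 = 0.038025.
Bayes: P(H|data) = 0.196·0.79388 / (0.196·0.79388 + 0.804·0.038025) = 0.15560/0.18617 = 0.8358.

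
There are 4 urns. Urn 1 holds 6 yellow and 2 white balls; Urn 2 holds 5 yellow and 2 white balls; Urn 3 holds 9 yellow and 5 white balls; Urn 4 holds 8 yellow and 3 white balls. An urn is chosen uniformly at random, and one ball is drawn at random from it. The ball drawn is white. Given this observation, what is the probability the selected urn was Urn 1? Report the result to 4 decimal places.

P(white|Urn 1) = 0.25; P(white|Urn 2) = 0.2857; P(white|Urn 3) = 0.3571; P(white|Urn 4) = 0.2727.
Prior × likelihood for each source: 0.25·0.25=0.06250, 0.25·0.2857=0.07143, 0.25·0.3571=0.08929, 0.25·0.2727=0.06818. Summing gives P(white) = 0.29140.
P(Urn 1 | white) = 0.06250 / 0.29140 = 0.2145.

Posterior probability ≈ 0.2145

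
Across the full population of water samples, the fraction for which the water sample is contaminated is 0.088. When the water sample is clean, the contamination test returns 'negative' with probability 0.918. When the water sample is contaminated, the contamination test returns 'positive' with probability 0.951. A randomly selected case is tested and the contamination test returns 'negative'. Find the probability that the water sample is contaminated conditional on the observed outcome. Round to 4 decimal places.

P(H | E) ≈ 0.0051

Write H for 'the water sample is contaminated'. Prior odds H:¬H = 0.088/0.912 = 0.096491. For the 'negative' outcome, the likelihood ratio is 0.049/0.918 = 0.053377.
Posterior odds = 0.096491 × 0.053377 = 0.0051504, so P(H|E) = 0.0051504/(1+0.0051504) = 0.0051.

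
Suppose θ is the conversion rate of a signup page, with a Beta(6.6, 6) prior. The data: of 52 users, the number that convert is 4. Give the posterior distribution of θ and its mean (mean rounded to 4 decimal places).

Observing 4 successes and 48 failures updates Beta(6.6, 6) by adding the success and failure counts to the two shape parameters: α = 6.6+4 = 10.6, β = 6+48 = 54.
Posterior mean = α/(α+β) = 10.6/64.6 = 0.1641.

Posterior: Beta(10.6, 54); mean ≈ 0.1641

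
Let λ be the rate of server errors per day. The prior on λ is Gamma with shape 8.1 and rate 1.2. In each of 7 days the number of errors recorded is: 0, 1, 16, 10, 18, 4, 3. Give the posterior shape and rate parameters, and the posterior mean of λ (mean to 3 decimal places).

Total count ∑xᵢ = 52 over n = 7 days.
Gamma is conjugate to the Poisson likelihood: posterior is Gamma(shape = 8.1+52 = 60.1, rate = 1.2+7 = 8.2).
Posterior mean = shape/rate = 60.1/8.2 = 7.329.

Posterior: Gamma(shape=60.1, rate=8.2); mean ≈ 7.329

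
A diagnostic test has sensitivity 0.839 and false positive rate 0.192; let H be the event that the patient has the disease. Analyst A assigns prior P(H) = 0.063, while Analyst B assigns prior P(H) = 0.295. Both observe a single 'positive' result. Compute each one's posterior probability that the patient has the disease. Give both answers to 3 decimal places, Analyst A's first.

The likelihood ratio for a 'positive' result is 0.839/0.192 = 4.3698.
Analyst A: prior odds 0.063/0.937 = 0.067236; posterior odds 0.29381; posterior probability 0.227.
Analyst B: prior odds 0.295/0.705 = 0.41844; posterior odds 1.8285; posterior probability 0.646.

Analyst A: 0.227; Analyst B: 0.646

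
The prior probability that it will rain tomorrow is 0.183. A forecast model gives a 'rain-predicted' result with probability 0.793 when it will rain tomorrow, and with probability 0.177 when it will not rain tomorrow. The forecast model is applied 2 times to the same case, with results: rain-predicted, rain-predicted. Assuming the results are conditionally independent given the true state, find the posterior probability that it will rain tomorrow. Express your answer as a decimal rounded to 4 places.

Posterior P(H) ≈ 0.8181

With H the event that it will rain tomorrow, the joint likelihood of the observed sequence is P(data|H) = 0.793·0.793 = 0.62885 and P(data|¬H) = 0.177·0.177 = 0.031329.
Bayes: P(H|data) = 0.183·0.62885 / (0.183·0.62885 + 0.817·0.031329) = 0.11508/0.14068 = 0.8181.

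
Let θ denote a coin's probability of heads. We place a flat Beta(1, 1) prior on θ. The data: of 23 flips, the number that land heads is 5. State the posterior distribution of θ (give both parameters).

The binomial likelihood is conjugate to the Beta prior: with 5 successes and 18 failures, the posterior is Beta(1+5, 1+18) = Beta(6, 19).

Posterior: Beta(6, 19)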